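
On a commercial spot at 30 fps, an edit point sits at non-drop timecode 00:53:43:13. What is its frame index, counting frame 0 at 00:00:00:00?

frame 96703

Total seconds to the label: (0 × 3600 + 53 × 60 + 43) = 3223.
Frame index = 3223 × 30 + 13 = 96703.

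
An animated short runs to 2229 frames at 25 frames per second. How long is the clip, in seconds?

Running time = 2229 / (25) = 89.16 s.

89.16 seconds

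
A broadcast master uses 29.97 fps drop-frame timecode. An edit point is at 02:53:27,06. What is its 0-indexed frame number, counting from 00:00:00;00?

311904

As if non-drop at 30 labels/s: (2 × 3600 + 53 × 60 + 27) × 30 + 6 = 312216.
Minute boundaries passed: 173; those not divisible by 10: 173 − 17 = 156; dropped labels = 2 × 156 = 312.
Actual frame index = 312216 − 312 = 311904.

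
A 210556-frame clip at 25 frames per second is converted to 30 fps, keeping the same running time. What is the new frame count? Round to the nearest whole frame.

252667 frames

Frames at target rate = 210556 × (30) / (25) = 1263336/5 ≈ 252667.200.
Nearest whole frame: 252667.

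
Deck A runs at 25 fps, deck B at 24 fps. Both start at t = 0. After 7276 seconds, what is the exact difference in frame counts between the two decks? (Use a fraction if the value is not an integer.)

7276 frames

A emits 25 × 7276 = 181900 frames; B emits 24 × 7276 = 174624.
Difference = 7276 frames; B is behind A.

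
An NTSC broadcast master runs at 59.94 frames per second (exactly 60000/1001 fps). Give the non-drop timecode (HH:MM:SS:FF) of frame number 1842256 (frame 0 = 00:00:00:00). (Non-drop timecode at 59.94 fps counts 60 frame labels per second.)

08:31:44:16

1842256 ÷ 60 = 30704 full seconds, remainder 16 frames.
30704 s = 8 h 31 min 44 s.
Timecode: 08:31:44:16.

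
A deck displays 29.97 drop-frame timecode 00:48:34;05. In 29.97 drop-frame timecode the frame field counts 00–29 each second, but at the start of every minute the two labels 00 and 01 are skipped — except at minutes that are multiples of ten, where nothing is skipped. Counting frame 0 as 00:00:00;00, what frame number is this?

Complete 10-minute blocks: 4, each 17982 frames → 71928.
Remaining 8 whole minutes in the current block: 1800 + 7 × 1798 = 14386 frames.
Within the current minute: 34 × 30 + 5 − 2 = 1023 (labels ;00/;01 skipped at this minute). Total = 71928 + 14386 + 1023 = 87337.

87337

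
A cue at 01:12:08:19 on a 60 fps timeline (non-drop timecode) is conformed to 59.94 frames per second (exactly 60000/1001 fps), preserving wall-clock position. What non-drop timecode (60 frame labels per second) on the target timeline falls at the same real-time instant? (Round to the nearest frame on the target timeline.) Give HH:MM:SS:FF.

Source frame index: (1×3600 + 12×60 + 8) × 60 + 19 = 259699.
Real time: 259699 / (60) = 259699/60 s.
Target frame: (259699/60) × (60000/1001) = 23609000/91 ≈ 259439.560 → 259440.
At 60 labels/s: frame 259440 → 01:12:04:00.

01:12:04:00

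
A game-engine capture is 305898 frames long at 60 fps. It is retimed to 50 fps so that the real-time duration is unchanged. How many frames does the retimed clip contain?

Target frames = source frames × (target rate / source rate) = 305898 × (50)/(60) = 305898 × 5/6 = 254915.

254915 frames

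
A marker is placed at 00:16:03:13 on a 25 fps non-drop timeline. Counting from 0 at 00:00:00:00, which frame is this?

Total seconds to the label: (0 × 3600 + 16 × 60 + 3) = 963.
Frame index = 963 × 25 + 13 = 24088.

frame 24088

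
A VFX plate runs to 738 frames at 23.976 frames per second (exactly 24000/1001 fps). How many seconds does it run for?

Running time = 738 / (24000/1001) = 30.78075 s.

30.78075 seconds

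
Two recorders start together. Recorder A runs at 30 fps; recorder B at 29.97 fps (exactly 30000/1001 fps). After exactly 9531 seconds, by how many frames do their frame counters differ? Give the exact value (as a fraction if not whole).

A emits 30 × 9531 = 285930 frames; B emits 30000/1001 × 9531 = 285930000/1001.
Difference = 285930/1001 frames (≈ 285.6444); B is behind A.

285930/1001 frames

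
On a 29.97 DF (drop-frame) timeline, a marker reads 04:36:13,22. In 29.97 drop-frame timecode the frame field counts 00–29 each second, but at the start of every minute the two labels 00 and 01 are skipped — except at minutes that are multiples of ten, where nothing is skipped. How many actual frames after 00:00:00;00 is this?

496714

Complete 10-minute blocks: 27, each 17982 frames → 485514.
Remaining 6 whole minutes in the current block: 1800 + 5 × 1798 = 10790 frames.
Within the current minute: 13 × 30 + 22 − 2 = 410 (labels ;00/;01 skipped at this minute). Total = 485514 + 10790 + 410 = 496714.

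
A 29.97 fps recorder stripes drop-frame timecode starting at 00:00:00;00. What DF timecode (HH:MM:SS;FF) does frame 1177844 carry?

10:55:00;24

Each 10-minute DF block holds 10 × 60 × 30 − 9 × 2 = 17982 frames. 1177844 ÷ 17982 → 65 full blocks, remainder 9014.
Within the partial block the first minute is 1800 frames and each further minute 1798, so 5 further minute boundaries passed. Total skipped labels = 18 × 65 + 2 × 5 = 1180.
Non-drop label index = 1177844 + 1180 = 1179024; at 30 labels/s that is 10:55:00:24, i.e. DF 10:55:00;24.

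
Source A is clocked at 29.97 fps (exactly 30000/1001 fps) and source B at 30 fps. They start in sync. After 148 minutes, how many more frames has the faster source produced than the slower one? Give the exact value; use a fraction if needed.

148 min = 8880 s.
A emits 30000/1001 × 8880 = 266400000/1001 frames; B emits 30 × 8880 = 266400.
Difference = 266400/1001 frames (≈ 266.1339); B is ahead of A.

266400/1001 frames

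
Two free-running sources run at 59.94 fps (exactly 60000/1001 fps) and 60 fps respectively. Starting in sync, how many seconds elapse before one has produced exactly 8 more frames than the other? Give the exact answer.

The gap grows by |60 − 60000/1001| = 60/1001 frames per second.
Time for a 8-frame gap: 8 ÷ (60/1001) = 2002/15 s.

2002/15 seconds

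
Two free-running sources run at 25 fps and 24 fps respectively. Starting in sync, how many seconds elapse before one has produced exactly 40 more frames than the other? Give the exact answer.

40 seconds

The gap grows by |24 − 25| = 1 frame per second.
Time for a 40-frame gap: 40 ÷ (1) = 40 s.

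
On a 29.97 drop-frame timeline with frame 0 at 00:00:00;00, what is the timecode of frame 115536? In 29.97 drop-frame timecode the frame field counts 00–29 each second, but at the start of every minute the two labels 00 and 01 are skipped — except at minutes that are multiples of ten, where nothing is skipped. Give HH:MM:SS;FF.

01:04:15;02

Each 10-minute DF block holds 10 × 60 × 30 − 9 × 2 = 17982 frames. 115536 ÷ 17982 → 6 full blocks, remainder 7644.
Within the partial block the first minute is 1800 frames and each further minute 1798, so 4 further minute boundaries passed. Total skipped labels = 18 × 6 + 2 × 4 = 116.
Non-drop label index = 115536 + 116 = 115652; at 30 labels/s that is 01:04:15:02, i.e. DF 01:04:15;02.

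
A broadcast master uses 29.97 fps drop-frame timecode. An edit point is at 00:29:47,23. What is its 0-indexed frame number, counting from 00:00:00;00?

As if non-drop at 30 labels/s: (0 × 3600 + 29 × 60 + 47) × 30 + 23 = 53633.
Minute boundaries passed: 29; those not divisible by 10: 29 − 2 = 27; dropped labels = 2 × 27 = 54.
Actual frame index = 53633 − 54 = 53579.

53579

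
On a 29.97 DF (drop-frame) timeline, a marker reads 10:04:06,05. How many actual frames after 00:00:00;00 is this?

As if non-drop at 30 labels/s: (10 × 3600 + 4 × 60 + 6) × 30 + 5 = 1087385.
Minute boundaries passed: 604; those not divisible by 10: 604 − 60 = 544; dropped labels = 2 × 544 = 1088.
Actual frame index = 1087385 − 1088 = 1086297.

1086297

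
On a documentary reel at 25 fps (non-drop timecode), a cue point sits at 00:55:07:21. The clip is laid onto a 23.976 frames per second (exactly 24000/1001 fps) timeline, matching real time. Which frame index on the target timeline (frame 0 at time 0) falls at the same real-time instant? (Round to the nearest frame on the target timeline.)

Source frame index: (0×3600 + 55×60 + 7) × 25 + 21 = 82696.
Real time: 82696 / (25) = 82696/25 s.
Target frame: (82696/25) × (24000/1001) = 79388160/1001 ≈ 79308.851 → 79309.

frame 79309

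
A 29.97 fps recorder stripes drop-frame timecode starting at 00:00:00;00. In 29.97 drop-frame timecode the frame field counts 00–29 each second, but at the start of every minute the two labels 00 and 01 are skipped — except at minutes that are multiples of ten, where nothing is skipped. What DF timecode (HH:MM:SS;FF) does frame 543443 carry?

05:02:12;27

Each 10-minute DF block holds 10 × 60 × 30 − 9 × 2 = 17982 frames. 543443 ÷ 17982 → 30 full blocks, remainder 3983.
Within the partial block the first minute is 1800 frames and each further minute 1798, so 2 further minute boundaries passed. Total skipped labels = 18 × 30 + 2 × 2 = 544.
Non-drop label index = 543443 + 544 = 543987; at 30 labels/s that is 05:02:12:27, i.e. DF 05:02:12;27.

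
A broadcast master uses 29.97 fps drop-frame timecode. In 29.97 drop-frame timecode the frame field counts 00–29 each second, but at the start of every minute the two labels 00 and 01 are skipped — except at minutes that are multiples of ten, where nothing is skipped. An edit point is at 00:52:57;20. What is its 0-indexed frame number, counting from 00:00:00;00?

Complete 10-minute blocks: 5, each 17982 frames → 89910.
Remaining 2 whole minutes in the current block: 1800 + 1 × 1798 = 3598 frames.
Within the current minute: 57 × 30 + 20 − 2 = 1728 (labels ;00/;01 skipped at this minute). Total = 89910 + 3598 + 1728 = 95236.

95236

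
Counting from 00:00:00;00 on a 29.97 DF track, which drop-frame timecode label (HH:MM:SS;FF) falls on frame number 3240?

Ten DF minutes hold 17982 frames, so frame 3240 lies in block 0 (frames 0–17981) with 3240 frames into that block.
The block's first minute is 1800 frames and the rest 1798 each; 3240 frames reaches minute 1, so 0 × 18 + 1 × 2 = 2 labels have been skipped so far.
Adding those back, label number 3240 + 2 = 3242 at 30 labels/s is 108 s + 2 f = 0 h 1 min 48 s frame 2, i.e. 00:01:48;02.

00:01:48;02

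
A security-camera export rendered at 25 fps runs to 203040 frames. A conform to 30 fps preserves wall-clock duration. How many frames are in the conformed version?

243648 frames

Target frames = source frames × (target rate / source rate) = 203040 × (30)/(25) = 203040 × 6/5 = 243648.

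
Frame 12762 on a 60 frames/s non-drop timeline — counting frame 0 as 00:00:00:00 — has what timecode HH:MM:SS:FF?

12762 ÷ 60 = 212 full seconds, remainder 42 frames.
212 s = 0 h 3 min 32 s.
Timecode: 00:03:32:42.

00:03:32:42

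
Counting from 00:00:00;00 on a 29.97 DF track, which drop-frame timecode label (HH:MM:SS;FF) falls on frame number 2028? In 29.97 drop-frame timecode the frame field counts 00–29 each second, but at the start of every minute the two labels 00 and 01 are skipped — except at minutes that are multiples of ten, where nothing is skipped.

Ten DF minutes hold 17982 frames, so frame 2028 lies in block 0 (frames 0–17981) with 2028 frames into that block.
The block's first minute is 1800 frames and the rest 1798 each; 2028 frames reaches minute 1, so 0 × 18 + 1 × 2 = 2 labels have been skipped so far.
Adding those back, label number 2028 + 2 = 2030 at 30 labels/s is 67 s + 20 f = 0 h 1 min 7 s frame 20, i.e. 00:01:07;20.

00:01:07;20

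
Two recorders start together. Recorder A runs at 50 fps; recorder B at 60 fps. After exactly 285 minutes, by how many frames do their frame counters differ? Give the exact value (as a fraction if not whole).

171000 frames

285 min = 17100 s.
A emits 50 × 17100 = 855000 frames; B emits 60 × 17100 = 1026000.
Difference = 171000 frames; B is ahead of A.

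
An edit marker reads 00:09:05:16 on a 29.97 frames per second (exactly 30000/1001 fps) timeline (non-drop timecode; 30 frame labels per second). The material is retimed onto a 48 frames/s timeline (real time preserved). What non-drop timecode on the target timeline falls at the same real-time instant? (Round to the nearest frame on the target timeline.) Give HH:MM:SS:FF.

00:09:06:04

Source frame index: (0×3600 + 9×60 + 5) × 30 + 16 = 16366.
Real time: 16366 / (30000/1001) = 8191183/15000 s.
Target frame: (8191183/15000) × (48) = 16382366/625 ≈ 26211.786 → 26212.
At 48 labels/s: frame 26212 → 00:09:06:04.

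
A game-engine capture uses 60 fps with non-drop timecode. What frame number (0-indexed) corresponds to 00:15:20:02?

55202

Total seconds to the label: (0 × 3600 + 15 × 60 + 20) = 920.
Frame index = 920 × 60 + 2 = 55202.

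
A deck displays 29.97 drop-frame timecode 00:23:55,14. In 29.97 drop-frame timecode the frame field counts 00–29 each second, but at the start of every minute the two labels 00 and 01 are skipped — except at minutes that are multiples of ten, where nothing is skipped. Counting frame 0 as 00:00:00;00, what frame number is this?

43022

As if non-drop at 30 labels/s: (0 × 3600 + 23 × 60 + 55) × 30 + 14 = 43064.
Minute boundaries passed: 23; those not divisible by 10: 23 − 2 = 21; dropped labels = 2 × 21 = 42.
Actual frame index = 43064 − 42 = 43022.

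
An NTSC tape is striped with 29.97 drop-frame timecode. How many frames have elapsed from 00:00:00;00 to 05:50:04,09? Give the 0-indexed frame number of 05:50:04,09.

629499

Complete 10-minute blocks: 35, each 17982 frames → 629370.
Remaining 0 whole minutes in the current block: 0 frames.
Within the current minute: 4 × 30 + 9 = 129. Total = 629370 + 0 + 129 = 629499.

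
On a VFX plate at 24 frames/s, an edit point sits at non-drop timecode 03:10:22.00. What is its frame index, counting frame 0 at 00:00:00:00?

274128

Total seconds to the label: (3 × 3600 + 10 × 60 + 22) = 11422.
Frame index = 11422 × 24 + 0 = 274128.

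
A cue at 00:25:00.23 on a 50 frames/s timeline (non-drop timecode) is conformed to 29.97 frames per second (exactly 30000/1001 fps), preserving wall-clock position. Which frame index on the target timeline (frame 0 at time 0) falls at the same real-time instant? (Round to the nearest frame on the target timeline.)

frame 44969

Source frame index: (0×3600 + 25×60 + 0) × 50 + 23 = 75023.
Real time: 75023 / (50) = 75023/50 s.
Target frame: (75023/50) × (30000/1001) = 3462600/77 ≈ 44968.831 → 44969.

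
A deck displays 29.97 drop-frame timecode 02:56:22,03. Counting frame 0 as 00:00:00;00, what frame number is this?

317145

Complete 10-minute blocks: 17, each 17982 frames → 305694.
Remaining 6 whole minutes in the current block: 1800 + 5 × 1798 = 10790 frames.
Within the current minute: 22 × 30 + 3 − 2 = 661 (labels ;00/;01 skipped at this minute). Total = 305694 + 10790 + 661 = 317145.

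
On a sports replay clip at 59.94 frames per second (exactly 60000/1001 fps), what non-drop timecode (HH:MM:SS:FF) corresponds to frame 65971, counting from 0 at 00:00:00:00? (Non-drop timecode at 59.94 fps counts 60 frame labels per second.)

65971 ÷ 60 = 1099 full seconds, remainder 31 frames.
1099 s = 0 h 18 min 19 s.
Timecode: 00:18:19:31.

00:18:19:31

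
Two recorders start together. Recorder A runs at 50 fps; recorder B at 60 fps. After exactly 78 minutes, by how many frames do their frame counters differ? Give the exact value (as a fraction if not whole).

46800 frames

78 min = 4680 s.
A emits 50 × 4680 = 234000 frames; B emits 60 × 4680 = 280800.
Difference = 46800 frames; B is ahead of A.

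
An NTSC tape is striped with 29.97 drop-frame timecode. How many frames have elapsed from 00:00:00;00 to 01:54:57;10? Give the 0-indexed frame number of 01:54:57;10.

Complete 10-minute blocks: 11, each 17982 frames → 197802.
Remaining 4 whole minutes in the current block: 1800 + 3 × 1798 = 7194 frames.
Within the current minute: 57 × 30 + 10 − 2 = 1718 (labels ;00/;01 skipped at this minute). Total = 197802 + 7194 + 1718 = 206714.

206714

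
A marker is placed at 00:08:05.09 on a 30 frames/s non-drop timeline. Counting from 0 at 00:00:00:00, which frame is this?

14559

Total seconds to the label: (0 × 3600 + 8 × 60 + 5) = 485.
Frame index = 485 × 30 + 9 = 14559.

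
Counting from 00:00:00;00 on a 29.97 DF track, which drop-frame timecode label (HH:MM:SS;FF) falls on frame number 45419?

00:25:15;15

Each 10-minute DF block holds 10 × 60 × 30 − 9 × 2 = 17982 frames. 45419 ÷ 17982 → 2 full blocks, remainder 9455.
Within the partial block the first minute is 1800 frames and each further minute 1798, so 5 further minute boundaries passed. Total skipped labels = 18 × 2 + 2 × 5 = 46.
Non-drop label index = 45419 + 46 = 45465; at 30 labels/s that is 00:25:15:15, i.e. DF 00:25:15;15.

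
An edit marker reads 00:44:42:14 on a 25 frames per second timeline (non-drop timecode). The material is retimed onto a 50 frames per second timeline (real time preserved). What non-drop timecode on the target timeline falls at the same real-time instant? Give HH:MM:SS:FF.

Source frame index: (0×3600 + 44×60 + 42) × 25 + 14 = 67064.
Real time: 67064 / (25) = 67064/25 s.
Target frame: (67064/25) × (50) = 134128.
At 50 labels/s: frame 134128 → 00:44:42:28.

00:44:42:28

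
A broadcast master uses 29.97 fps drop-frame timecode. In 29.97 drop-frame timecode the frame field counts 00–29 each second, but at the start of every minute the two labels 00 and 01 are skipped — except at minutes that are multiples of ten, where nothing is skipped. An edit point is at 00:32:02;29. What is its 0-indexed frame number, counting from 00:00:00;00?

Complete 10-minute blocks: 3, each 17982 frames → 53946.
Remaining 2 whole minutes in the current block: 1800 + 1 × 1798 = 3598 frames.
Within the current minute: 2 × 30 + 29 − 2 = 87 (labels ;00/;01 skipped at this minute). Total = 53946 + 3598 + 87 = 57631.

57631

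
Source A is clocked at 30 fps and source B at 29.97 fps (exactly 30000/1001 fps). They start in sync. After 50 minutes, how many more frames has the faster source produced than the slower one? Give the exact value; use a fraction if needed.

90000/1001 frames

50 min = 3000 s.
A emits 30 × 3000 = 90000 frames; B emits 30000/1001 × 3000 = 90000000/1001.
Difference = 90000/1001 frames (≈ 89.9101); B is behind A.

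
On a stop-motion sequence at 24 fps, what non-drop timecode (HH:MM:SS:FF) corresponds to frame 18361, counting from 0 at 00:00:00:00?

18361 ÷ 24 = 765 full seconds, remainder 1 frame.
765 s = 0 h 12 min 45 s.
Timecode: 00:12:45:01.

00:12:45:01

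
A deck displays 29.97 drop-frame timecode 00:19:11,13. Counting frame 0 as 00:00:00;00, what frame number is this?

34507

Complete 10-minute blocks: 1, each 17982 frames → 17982.
Remaining 9 whole minutes in the current block: 1800 + 8 × 1798 = 16184 frames.
Within the current minute: 11 × 30 + 13 − 2 = 341 (labels ;00/;01 skipped at this minute). Total = 17982 + 16184 + 341 = 34507.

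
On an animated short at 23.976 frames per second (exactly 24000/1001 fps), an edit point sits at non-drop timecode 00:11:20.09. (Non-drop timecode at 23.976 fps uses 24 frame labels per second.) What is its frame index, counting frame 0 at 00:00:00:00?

Total seconds to the label: (0 × 3600 + 11 × 60 + 20) = 680.
Frame index = 680 × 24 + 9 = 16329.

16329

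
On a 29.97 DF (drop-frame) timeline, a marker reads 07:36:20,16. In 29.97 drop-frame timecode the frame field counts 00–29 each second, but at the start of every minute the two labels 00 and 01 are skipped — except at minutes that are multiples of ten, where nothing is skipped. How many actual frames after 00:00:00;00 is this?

820594

As if non-drop at 30 labels/s: (7 × 3600 + 36 × 60 + 20) × 30 + 16 = 821416.
Minute boundaries passed: 456; those not divisible by 10: 456 − 45 = 411; dropped labels = 2 × 411 = 822.
Actual frame index = 821416 − 822 = 820594.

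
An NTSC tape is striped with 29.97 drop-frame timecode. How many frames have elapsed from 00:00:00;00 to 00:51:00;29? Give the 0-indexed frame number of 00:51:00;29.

Complete 10-minute blocks: 5, each 17982 frames → 89910.
Remaining 1 whole minute in the current block: 1800 + 0 × 1798 = 1800 frames.
Within the current minute: 0 × 30 + 29 − 2 = 27 (labels ;00/;01 skipped at this minute). Total = 89910 + 1800 + 27 = 91737.

91737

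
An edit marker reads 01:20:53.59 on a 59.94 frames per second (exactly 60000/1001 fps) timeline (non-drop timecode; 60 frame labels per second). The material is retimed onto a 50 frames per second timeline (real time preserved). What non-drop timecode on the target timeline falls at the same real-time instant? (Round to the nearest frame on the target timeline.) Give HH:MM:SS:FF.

01:20:58:42

Source frame index: (1×3600 + 20×60 + 53) × 60 + 59 = 291239.
Real time: 291239 / (60000/1001) = 291530239/60000 s.
Target frame: (291530239/60000) × (50) = 291530239/1200 ≈ 242941.866 → 242942.
At 50 labels/s: frame 242942 → 01:20:58:42.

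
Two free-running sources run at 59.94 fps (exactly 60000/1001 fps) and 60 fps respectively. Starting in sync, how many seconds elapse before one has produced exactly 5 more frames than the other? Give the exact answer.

1001/12 seconds

The gap grows by |60 − 60000/1001| = 60/1001 frames per second.
Time for a 5-frame gap: 5 ÷ (60/1001) = 1001/12 s.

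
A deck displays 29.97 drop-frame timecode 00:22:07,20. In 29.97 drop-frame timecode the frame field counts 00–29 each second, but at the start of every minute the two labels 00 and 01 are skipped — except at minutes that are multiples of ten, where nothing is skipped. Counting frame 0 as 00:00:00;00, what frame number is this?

Complete 10-minute blocks: 2, each 17982 frames → 35964.
Remaining 2 whole minutes in the current block: 1800 + 1 × 1798 = 3598 frames.
Within the current minute: 7 × 30 + 20 − 2 = 228 (labels ;00/;01 skipped at this minute). Total = 35964 + 3598 + 228 = 39790.

39790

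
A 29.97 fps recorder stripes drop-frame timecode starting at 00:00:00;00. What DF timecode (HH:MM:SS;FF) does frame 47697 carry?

Ten DF minutes hold 17982 frames, so frame 47697 lies in block 2 (frames 35964–53945) with 11733 frames into that block.
The block's first minute is 1800 frames and the rest 1798 each; 11733 frames reaches minute 6, so 2 × 18 + 6 × 2 = 48 labels have been skipped so far.
Adding those back, label number 47697 + 48 = 47745 at 30 labels/s is 1591 s + 15 f = 0 h 26 min 31 s frame 15, i.e. 00:26:31;15.

00:26:31;15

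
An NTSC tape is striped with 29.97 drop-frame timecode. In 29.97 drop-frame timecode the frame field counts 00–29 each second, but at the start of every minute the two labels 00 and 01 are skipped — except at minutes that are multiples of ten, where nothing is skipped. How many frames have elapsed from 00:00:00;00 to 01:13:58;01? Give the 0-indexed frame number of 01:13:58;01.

133009

Complete 10-minute blocks: 7, each 17982 frames → 125874.
Remaining 3 whole minutes in the current block: 1800 + 2 × 1798 = 5396 frames.
Within the current minute: 58 × 30 + 1 − 2 = 1739 (labels ;00/;01 skipped at this minute). Total = 125874 + 5396 + 1739 = 133009.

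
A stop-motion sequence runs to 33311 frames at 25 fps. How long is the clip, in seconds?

Running time = 33311 / (25) = 1332.44 s.

1332.44 seconds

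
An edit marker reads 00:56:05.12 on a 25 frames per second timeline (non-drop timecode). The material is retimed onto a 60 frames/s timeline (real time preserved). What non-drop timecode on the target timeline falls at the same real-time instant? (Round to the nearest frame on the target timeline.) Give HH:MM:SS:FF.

Source frame index: (0×3600 + 56×60 + 5) × 25 + 12 = 84137.
Real time: 84137 / (25) = 84137/25 s.
Target frame: (84137/25) × (60) = 1009644/5 ≈ 201928.800 → 201929.
At 60 labels/s: frame 201929 → 00:56:05:29.

00:56:05:29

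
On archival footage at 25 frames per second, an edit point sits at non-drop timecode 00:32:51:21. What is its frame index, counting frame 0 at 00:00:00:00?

Total seconds to the label: (0 × 3600 + 32 × 60 + 51) = 1971.
Frame index = 1971 × 25 + 21 = 49296.

49296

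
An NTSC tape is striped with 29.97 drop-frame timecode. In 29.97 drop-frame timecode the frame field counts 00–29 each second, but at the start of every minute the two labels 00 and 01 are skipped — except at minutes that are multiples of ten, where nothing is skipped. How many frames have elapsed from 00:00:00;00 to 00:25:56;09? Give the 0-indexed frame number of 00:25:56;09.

Complete 10-minute blocks: 2, each 17982 frames → 35964.
Remaining 5 whole minutes in the current block: 1800 + 4 × 1798 = 8992 frames.
Within the current minute: 56 × 30 + 9 − 2 = 1687 (labels ;00/;01 skipped at this minute). Total = 35964 + 8992 + 1687 = 46643.

46643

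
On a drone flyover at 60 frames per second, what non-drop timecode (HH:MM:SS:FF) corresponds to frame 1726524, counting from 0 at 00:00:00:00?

07:59:35:24

1726524 ÷ 60 = 28775 full seconds, remainder 24 frames.
28775 s = 7 h 59 min 35 s.
Timecode: 07:59:35:24.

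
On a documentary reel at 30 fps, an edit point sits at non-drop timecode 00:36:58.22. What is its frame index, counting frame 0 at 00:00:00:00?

Total seconds to the label: (0 × 3600 + 36 × 60 + 58) = 2218.
Frame index = 2218 × 30 + 22 = 66562.

frame 66562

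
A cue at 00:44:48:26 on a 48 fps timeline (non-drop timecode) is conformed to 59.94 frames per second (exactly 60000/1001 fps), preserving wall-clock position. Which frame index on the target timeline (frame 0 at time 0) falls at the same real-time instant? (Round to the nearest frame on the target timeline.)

Source frame index: (0×3600 + 44×60 + 48) × 48 + 26 = 129050.
Real time: 129050 / (48) = 64525/24 s.
Target frame: (64525/24) × (60000/1001) = 161312500/1001 ≈ 161151.349 → 161151.

frame 161151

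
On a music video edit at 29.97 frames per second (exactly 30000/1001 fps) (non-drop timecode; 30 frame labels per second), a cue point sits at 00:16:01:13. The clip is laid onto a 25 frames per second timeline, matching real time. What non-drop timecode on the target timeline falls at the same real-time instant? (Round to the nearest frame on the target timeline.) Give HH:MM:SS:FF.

00:16:02:10

Source frame index: (0×3600 + 16×60 + 1) × 30 + 13 = 28843.
Real time: 28843 / (30000/1001) = 28871843/30000 s.
Target frame: (28871843/30000) × (25) = 28871843/1200 ≈ 24059.869 → 24060.
At 25 labels/s: frame 24060 → 00:16:02:10.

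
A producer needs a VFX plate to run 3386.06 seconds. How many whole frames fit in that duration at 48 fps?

162530 frames

Frames = 3386.06 × 48 = 4063272/25 ≈ 162530.8800.
Complete frames: 162530.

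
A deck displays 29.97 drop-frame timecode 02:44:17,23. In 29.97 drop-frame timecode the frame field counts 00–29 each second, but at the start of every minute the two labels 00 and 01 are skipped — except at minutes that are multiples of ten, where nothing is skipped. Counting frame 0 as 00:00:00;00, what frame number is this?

As if non-drop at 30 labels/s: (2 × 3600 + 44 × 60 + 17) × 30 + 23 = 295733.
Minute boundaries passed: 164; those not divisible by 10: 164 − 16 = 148; dropped labels = 2 × 148 = 296.
Actual frame index = 295733 − 296 = 295437.

295437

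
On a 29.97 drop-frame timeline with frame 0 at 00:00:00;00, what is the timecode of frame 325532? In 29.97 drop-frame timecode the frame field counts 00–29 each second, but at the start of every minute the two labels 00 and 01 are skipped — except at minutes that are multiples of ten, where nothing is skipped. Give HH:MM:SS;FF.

Ten DF minutes hold 17982 frames, so frame 325532 lies in block 18 (frames 323676–341657) with 1856 frames into that block.
The block's first minute is 1800 frames and the rest 1798 each; 1856 frames reaches minute 1, so 18 × 18 + 1 × 2 = 326 labels have been skipped so far.
Adding those back, label number 325532 + 326 = 325858 at 30 labels/s is 10861 s + 28 f = 3 h 1 min 1 s frame 28, i.e. 03:01:01;28.

03:01:01;28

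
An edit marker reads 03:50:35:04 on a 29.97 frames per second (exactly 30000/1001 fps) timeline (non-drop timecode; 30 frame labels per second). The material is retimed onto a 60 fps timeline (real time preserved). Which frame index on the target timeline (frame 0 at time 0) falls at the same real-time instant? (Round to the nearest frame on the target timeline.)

frame 830938

Source frame index: (3×3600 + 50×60 + 35) × 30 + 4 = 415054.
Real time: 415054 / (30000/1001) = 207734527/15000 s.
Target frame: (207734527/15000) × (60) = 207734527/250 ≈ 830938.108 → 830938.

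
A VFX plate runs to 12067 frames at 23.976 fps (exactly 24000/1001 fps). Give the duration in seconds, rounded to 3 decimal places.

Running time = 12067 × 1001/24000 = 12079067/24000 s ≈ 503.294 s.

503.294 seconds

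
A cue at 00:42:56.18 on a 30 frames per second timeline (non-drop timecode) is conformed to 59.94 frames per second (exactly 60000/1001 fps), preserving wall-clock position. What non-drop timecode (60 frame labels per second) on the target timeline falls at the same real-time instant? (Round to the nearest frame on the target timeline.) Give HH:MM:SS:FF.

Source frame index: (0×3600 + 42×60 + 56) × 30 + 18 = 77298.
Real time: 77298 / (30) = 12883/5 s.
Target frame: (12883/5) × (60000/1001) = 11892000/77 ≈ 154441.558 → 154442.
At 60 labels/s: frame 154442 → 00:42:54:02.

00:42:54:02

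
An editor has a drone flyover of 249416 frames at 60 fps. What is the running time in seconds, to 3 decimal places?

Running time = 249416 × 1/60 = 62354/15 s ≈ 4156.933 s.

4156.933 seconds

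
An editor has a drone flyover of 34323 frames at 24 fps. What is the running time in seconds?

1430.125 seconds

Running time = 34323 / (24) = 1430.125 s.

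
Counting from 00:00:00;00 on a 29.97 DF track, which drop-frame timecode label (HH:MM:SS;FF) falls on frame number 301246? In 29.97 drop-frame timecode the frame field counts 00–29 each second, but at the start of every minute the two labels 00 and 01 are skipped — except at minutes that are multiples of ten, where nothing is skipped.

02:47:31;18

Each 10-minute DF block holds 10 × 60 × 30 − 9 × 2 = 17982 frames. 301246 ÷ 17982 → 16 full blocks, remainder 13534.
Within the partial block the first minute is 1800 frames and each further minute 1798, so 7 further minute boundaries passed. Total skipped labels = 18 × 16 + 2 × 7 = 302.
Non-drop label index = 301246 + 302 = 301548; at 30 labels/s that is 02:47:31:18, i.e. DF 02:47:31;18.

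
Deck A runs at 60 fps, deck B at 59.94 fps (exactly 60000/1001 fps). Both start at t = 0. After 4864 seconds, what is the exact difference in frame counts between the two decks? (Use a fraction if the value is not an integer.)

291840/1001 frames

A emits 60 × 4864 = 291840 frames; B emits 60000/1001 × 4864 = 291840000/1001.
Difference = 291840/1001 frames (≈ 291.5485); B is behind A.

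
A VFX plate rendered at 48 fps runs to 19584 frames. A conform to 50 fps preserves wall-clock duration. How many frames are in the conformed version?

20400 frames

Target frames = source frames × (target rate / source rate) = 19584 × (50)/(48) = 19584 × 25/24 = 20400.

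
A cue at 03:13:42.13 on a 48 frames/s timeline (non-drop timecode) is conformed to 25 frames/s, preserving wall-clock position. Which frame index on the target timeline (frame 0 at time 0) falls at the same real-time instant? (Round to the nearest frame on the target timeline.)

Source frame index: (3×3600 + 13×60 + 42) × 48 + 13 = 557869.
Real time: 557869 / (48) = 557869/48 s.
Target frame: (557869/48) × (25) = 13946725/48 ≈ 290556.771 → 290557.

frame 290557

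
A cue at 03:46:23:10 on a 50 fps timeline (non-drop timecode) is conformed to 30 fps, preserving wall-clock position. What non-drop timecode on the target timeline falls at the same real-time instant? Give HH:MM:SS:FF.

Source frame index: (3×3600 + 46×60 + 23) × 50 + 10 = 679160.
Real time: 679160 / (50) = 67916/5 s.
Target frame: (67916/5) × (30) = 407496.
At 30 labels/s: frame 407496 → 03:46:23:06.

03:46:23:06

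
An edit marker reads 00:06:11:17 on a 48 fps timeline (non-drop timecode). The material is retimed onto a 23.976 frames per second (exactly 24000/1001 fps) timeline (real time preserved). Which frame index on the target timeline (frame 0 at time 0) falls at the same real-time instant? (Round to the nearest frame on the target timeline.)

Source frame index: (0×3600 + 6×60 + 11) × 48 + 17 = 17825.
Real time: 17825 / (48) = 17825/48 s.
Target frame: (17825/48) × (24000/1001) = 8912500/1001 ≈ 8903.596 → 8904.

frame 8904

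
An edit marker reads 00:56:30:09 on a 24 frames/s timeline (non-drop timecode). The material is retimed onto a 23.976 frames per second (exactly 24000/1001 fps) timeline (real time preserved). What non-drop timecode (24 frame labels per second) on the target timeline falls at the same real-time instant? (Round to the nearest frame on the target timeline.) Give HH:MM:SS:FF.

Source frame index: (0×3600 + 56×60 + 30) × 24 + 9 = 81369.
Real time: 81369 / (24) = 27123/8 s.
Target frame: (27123/8) × (24000/1001) = 81369000/1001 ≈ 81287.712 → 81288.
At 24 labels/s: frame 81288 → 00:56:27:00.

00:56:27:00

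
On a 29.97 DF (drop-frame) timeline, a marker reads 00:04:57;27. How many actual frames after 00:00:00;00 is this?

Complete 10-minute blocks: 0, each 17982 frames → 0.
Remaining 4 whole minutes in the current block: 1800 + 3 × 1798 = 7194 frames.
Within the current minute: 57 × 30 + 27 − 2 = 1735 (labels ;00/;01 skipped at this minute). Total = 0 + 7194 + 1735 = 8929.

8929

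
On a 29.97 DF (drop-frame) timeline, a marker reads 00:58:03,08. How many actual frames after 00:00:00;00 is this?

104392

As if non-drop at 30 labels/s: (0 × 3600 + 58 × 60 + 3) × 30 + 8 = 104498.
Minute boundaries passed: 58; those not divisible by 10: 58 − 5 = 53; dropped labels = 2 × 53 = 106.
Actual frame index = 104498 − 106 = 104392.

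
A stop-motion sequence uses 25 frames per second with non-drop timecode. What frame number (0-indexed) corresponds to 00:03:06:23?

Total seconds to the label: (0 × 3600 + 3 × 60 + 6) = 186.
Frame index = 186 × 25 + 23 = 4673.

4673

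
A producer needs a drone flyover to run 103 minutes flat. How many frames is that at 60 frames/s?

370800 frames

103 min = 6180 s.
Frames = 6180 × 60 = 370800.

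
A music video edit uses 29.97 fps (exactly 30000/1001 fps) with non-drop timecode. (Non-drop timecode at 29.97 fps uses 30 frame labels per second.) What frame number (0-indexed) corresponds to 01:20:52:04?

Total seconds to the label: (1 × 3600 + 20 × 60 + 52) = 4852.
Frame index = 4852 × 30 + 4 = 145564.

frame 145564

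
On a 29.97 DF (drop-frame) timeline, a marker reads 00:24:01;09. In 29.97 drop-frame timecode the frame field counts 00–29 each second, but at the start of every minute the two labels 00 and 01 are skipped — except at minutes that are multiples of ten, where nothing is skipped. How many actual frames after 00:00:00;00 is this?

As if non-drop at 30 labels/s: (0 × 3600 + 24 × 60 + 1) × 30 + 9 = 43239.
Minute boundaries passed: 24; those not divisible by 10: 24 − 2 = 22; dropped labels = 2 × 22 = 44.
Actual frame index = 43239 − 44 = 43195.

43195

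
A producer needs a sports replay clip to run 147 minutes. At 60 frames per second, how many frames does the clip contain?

147 min = 8820 s.
Frames = 8820 × 60 = 529200.

529200 frames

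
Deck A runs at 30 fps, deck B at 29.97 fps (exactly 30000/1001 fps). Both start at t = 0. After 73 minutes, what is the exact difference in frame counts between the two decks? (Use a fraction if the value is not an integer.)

73 min = 4380 s.
A emits 30 × 4380 = 131400 frames; B emits 30000/1001 × 4380 = 131400000/1001.
Difference = 131400/1001 frames (≈ 131.2687); B is behind A.

131400/1001 frames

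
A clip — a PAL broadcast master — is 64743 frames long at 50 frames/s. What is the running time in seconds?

1294.86 seconds

Running time = 64743 / (50) = 1294.86 s.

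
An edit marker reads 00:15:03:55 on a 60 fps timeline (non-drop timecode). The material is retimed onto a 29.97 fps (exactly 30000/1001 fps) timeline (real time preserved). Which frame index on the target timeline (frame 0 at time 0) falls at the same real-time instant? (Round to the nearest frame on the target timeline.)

frame 27090

Source frame index: (0×3600 + 15×60 + 3) × 60 + 55 = 54235.
Real time: 54235 / (60) = 10847/12 s.
Target frame: (10847/12) × (30000/1001) = 27117500/1001 ≈ 27090.410 → 27090.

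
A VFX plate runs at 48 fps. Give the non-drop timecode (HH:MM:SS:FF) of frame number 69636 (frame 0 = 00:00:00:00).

69636 ÷ 48 = 1450 full seconds, remainder 36 frames.
1450 s = 0 h 24 min 10 s.
Timecode: 00:24:10:36.

00:24:10:36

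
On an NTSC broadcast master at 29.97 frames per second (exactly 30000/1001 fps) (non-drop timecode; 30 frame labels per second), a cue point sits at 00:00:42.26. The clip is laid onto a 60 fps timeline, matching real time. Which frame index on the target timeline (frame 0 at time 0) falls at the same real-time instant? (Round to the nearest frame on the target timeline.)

frame 2575

Source frame index: (0×3600 + 0×60 + 42) × 30 + 26 = 1286.
Real time: 1286 / (30000/1001) = 643643/15000 s.
Target frame: (643643/15000) × (60) = 643643/250 ≈ 2574.572 → 2575.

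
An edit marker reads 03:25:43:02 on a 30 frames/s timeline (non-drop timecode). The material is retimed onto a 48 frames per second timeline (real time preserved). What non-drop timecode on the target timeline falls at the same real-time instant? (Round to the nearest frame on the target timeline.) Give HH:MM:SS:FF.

03:25:43:03

Source frame index: (3×3600 + 25×60 + 43) × 30 + 2 = 370292.
Real time: 370292 / (30) = 185146/15 s.
Target frame: (185146/15) × (48) = 2962336/5 ≈ 592467.200 → 592467.
At 48 labels/s: frame 592467 → 03:25:43:03.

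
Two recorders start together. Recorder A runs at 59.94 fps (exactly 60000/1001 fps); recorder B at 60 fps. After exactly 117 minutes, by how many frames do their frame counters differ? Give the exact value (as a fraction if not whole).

117 min = 7020 s.
A emits 60000/1001 × 7020 = 32400000/77 frames; B emits 60 × 7020 = 421200.
Difference = 32400/77 frames (≈ 420.7792); B is ahead of A.

32400/77 frames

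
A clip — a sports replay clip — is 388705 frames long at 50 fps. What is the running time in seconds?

7774.1 seconds

Running time = 388705 / (50) = 7774.1 s.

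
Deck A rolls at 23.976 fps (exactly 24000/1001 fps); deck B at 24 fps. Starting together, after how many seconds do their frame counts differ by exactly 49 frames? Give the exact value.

49049/24 seconds

The gap grows by |24 − 24000/1001| = 24/1001 frames per second.
Time for a 49-frame gap: 49 ÷ (24/1001) = 49049/24 s.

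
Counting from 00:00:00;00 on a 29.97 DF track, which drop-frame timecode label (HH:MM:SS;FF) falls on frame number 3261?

Each 10-minute DF block holds 10 × 60 × 30 − 9 × 2 = 17982 frames. 3261 ÷ 17982 → 0 full blocks, remainder 3261.
Within the partial block the first minute is 1800 frames and each further minute 1798, so 1 further minute boundary passed. Total skipped labels = 18 × 0 + 2 × 1 = 2.
Non-drop label index = 3261 + 2 = 3263; at 30 labels/s that is 00:01:48:23, i.e. DF 00:01:48;23.

00:01:48;23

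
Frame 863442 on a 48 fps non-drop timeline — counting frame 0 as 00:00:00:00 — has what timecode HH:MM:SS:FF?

04:59:48:18

863442 ÷ 48 = 17988 full seconds, remainder 18 frames.
17988 s = 4 h 59 min 48 s.
Timecode: 04:59:48:18.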